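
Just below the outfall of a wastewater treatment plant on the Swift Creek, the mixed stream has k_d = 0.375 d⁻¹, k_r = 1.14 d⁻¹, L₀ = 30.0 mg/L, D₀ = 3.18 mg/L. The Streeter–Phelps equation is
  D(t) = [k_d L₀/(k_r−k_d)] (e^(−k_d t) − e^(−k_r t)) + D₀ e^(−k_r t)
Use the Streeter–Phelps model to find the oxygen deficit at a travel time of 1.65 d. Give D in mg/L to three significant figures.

D ≈ 6.16 mg/L

k_d L₀/(k_r−k_d) = 0.375×30.0/(1.14−0.375) = 11.25/0.7650 = 14.71 mg/L.
e^(−k_d t) = e^(−0.375×1.650) = 0.5386; e^(−k_r t) = e^(−1.14×1.650) = 0.1524.
D = 14.71 × (0.5386 − 0.1524) + 3.18 × 0.1524 = 5.679 + 0.4848 = 6.164 mg/L.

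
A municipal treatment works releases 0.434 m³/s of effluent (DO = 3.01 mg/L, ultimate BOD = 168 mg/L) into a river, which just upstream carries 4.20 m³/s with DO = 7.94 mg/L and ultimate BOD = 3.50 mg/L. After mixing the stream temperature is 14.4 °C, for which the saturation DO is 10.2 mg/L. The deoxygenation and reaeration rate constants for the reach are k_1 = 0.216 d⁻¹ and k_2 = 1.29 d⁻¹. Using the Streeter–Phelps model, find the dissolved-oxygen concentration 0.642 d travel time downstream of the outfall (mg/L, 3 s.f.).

Mixed DO = (4.20×7.94 + 0.434×3.01)/(4.20+0.434) = 34.65/4.634 = 7.478 mg/L.
Mixed L₀ = (4.20×3.50 + 0.434×168)/(4.634) = 87.61/4.634 = 18.91 mg/L.
Initial deficit D₀ = C_s − DO₀ = 10.2 − 7.478 = 2.722 mg/L.
D(0.642) = [0.216×18.91/(1.29−0.216)](e^(−0.216×0.642) − e^(−1.29×0.642)) + 2.722 e^(−1.29×0.642)
= 3.802 × (0.8705 − 0.4368) + 2.722 × 0.4368 = 2.838 mg/L.
DO = 10.2 − 2.838 = 7.362 mg/L.

DO ≈ 7.36 mg/L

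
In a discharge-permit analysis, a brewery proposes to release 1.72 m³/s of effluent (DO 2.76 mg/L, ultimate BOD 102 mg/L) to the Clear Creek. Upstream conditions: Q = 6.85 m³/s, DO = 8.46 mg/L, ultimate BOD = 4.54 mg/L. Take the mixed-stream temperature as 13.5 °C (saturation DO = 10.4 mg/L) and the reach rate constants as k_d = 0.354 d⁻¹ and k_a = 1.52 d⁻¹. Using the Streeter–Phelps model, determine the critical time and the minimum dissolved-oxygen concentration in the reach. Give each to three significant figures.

t_c ≈ 0.780 d; minimum DO ≈ 6.14 mg/L

Mixed DO = (6.85×8.46 + 1.72×2.76)/(6.85+1.72) = 62.70/8.570 = 7.316 mg/L.
Mixed L₀ = (6.85×4.54 + 1.72×102)/(8.570) = 206.5/8.570 = 24.10 mg/L.
Initial deficit D₀ = C_s − DO₀ = 10.4 − 7.316 = 3.084 mg/L.
t_c = (1/1.166) ln[(1.52/0.354)(1 − 3.084×1.166/(0.354×24.10))] = 0.8576 × ln(2.484) = 0.7803 d.
D_c = (0.354/1.52) × 24.10 × e^(−0.354×0.7803) = 0.2329 × 24.10 × 0.7586 = 4.258 mg/L.
Minimum DO = 10.4 − 4.258 = 6.142 mg/L.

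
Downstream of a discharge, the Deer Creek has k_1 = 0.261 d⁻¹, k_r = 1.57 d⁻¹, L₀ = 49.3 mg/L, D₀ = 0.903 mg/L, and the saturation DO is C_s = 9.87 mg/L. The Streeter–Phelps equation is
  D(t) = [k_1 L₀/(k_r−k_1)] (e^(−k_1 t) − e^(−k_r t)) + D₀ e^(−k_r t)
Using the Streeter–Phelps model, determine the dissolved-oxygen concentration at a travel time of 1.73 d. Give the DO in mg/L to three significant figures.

k_1 L₀/(k_r−k_1) = 0.261×49.3/(1.57−0.261) = 12.87/1.309 = 9.830 mg/L.
e^(−k_1 t) = e^(−0.261×1.730) = 0.6367; e^(−k_r t) = e^(−1.57×1.730) = 0.06613.
D = 9.830 × (0.6367 − 0.06613) + 0.903 × 0.06613 = 5.608 + 0.05972 = 5.668 mg/L.
DO = C_s − D = 9.87 − 5.668 = 4.202 mg/L.

DO ≈ 4.20 mg/L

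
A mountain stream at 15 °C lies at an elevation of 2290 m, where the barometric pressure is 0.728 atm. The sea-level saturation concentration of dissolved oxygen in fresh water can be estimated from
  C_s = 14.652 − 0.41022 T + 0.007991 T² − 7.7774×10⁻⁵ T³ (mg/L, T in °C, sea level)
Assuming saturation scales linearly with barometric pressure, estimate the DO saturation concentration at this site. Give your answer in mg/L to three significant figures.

C_s ≈ 7.30 mg/L

At sea level: C_s = 14.652 − 0.41022×15 + 0.007991×15² − 7.7774×10⁻⁵×15³ = 10.03 mg/L.
Pressure correction: C_s' = 10.03 × 0.728 = 7.305 mg/L.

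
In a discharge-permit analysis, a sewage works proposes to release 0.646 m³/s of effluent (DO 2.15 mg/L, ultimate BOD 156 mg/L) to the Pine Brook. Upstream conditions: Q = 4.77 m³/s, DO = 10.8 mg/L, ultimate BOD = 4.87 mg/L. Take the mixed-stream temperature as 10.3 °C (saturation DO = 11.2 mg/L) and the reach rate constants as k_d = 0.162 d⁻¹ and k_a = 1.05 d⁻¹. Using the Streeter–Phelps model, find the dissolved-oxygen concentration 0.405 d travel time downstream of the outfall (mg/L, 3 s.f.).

Mixed DO = (4.77×10.8 + 0.646×2.15)/(4.77+0.646) = 52.90/5.416 = 9.768 mg/L.
Mixed L₀ = (4.77×4.87 + 0.646×156)/(5.416) = 124.0/5.416 = 22.90 mg/L.
Initial deficit D₀ = C_s − DO₀ = 11.2 − 9.768 = 1.432 mg/L.
D(0.405) = [0.162×22.90/(1.05−0.162)](e^(−0.162×0.405) − e^(−1.05×0.405)) + 1.432 e^(−1.05×0.405)
= 4.177 × (0.9365 − 0.6536) + 1.432 × 0.6536 = 2.117 mg/L.
DO = 11.2 − 2.117 = 9.083 mg/L.

DO ≈ 9.08 mg/L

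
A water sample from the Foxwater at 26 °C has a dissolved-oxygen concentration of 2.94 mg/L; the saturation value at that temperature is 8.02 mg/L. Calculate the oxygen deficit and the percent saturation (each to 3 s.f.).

D ≈ 5.08 mg/L; 36.7 % saturation

D = C_s − C = 8.02 − 2.94 = 5.08 mg/L.
% saturation = 2.94/8.02 × 100 = 36.7 %.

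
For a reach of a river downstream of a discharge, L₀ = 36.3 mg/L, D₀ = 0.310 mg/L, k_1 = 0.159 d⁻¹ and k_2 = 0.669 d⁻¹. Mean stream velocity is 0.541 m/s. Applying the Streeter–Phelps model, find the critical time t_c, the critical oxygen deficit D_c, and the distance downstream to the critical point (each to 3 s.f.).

With k_2/k_1 = 4.208 and 1 − D₀(k_2−k_1)/(k_1 L₀) = 0.9726,
t_c = ln(4.208 × 0.9726) / (0.669 − 0.159) = ln(4.092) / 0.5100 = 1.409/0.5100 = 2.763 d.
L(t_c) = L₀ e^(−k_1 t_c) = 36.3 × 0.6445 = 23.39 mg/L, and at the critical point k_2 D_c = k_1 L, so D_c = (0.159/0.669) × 23.39 = 5.560 mg/L.
x_c = v t_c = 0.541 m/s × 2.763 d × 86400 s/d = 129100 m ≈ 129 km.

t_c ≈ 2.76 d; D_c ≈ 5.56 mg/L; x_c ≈ 129 km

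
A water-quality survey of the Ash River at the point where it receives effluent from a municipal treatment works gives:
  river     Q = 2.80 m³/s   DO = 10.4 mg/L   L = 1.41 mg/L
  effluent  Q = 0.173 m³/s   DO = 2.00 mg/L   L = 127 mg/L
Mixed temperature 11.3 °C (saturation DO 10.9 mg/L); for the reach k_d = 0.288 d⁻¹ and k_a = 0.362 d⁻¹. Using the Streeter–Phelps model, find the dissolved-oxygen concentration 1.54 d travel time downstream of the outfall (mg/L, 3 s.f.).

DO ≈ 7.99 mg/L

Mixed DO = (2.80×10.4 + 0.173×2.00)/(2.80+0.173) = 29.47/2.973 = 9.911 mg/L.
Mixed L₀ = (2.80×1.41 + 0.173×127)/(2.973) = 25.92/2.973 = 8.718 mg/L.
Initial deficit D₀ = C_s − DO₀ = 10.9 − 9.911 = 0.9888 mg/L.
D(1.54) = [0.288×8.718/(0.362−0.288)](e^(−0.288×1.54) − e^(−0.362×1.54)) + 0.9888 e^(−0.362×1.54)
= 33.93 × (0.6418 − 0.5727) + 0.9888 × 0.5727 = 2.912 mg/L.
DO = 10.9 − 2.912 = 7.988 mg/L.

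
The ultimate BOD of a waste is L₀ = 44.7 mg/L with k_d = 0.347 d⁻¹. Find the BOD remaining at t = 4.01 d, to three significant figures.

L_t = L₀ e^(−k_d t) = 44.7 × e^(−0.347×4.01) = 44.7 × 0.2487 = 11.12 mg/L.

L ≈ 11.1 mg/L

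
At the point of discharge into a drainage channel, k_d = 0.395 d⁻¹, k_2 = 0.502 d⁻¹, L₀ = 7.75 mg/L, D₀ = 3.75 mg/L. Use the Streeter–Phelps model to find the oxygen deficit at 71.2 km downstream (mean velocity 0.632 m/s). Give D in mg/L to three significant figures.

Travel time t = x/v = 71.2 km / (0.632 m/s) = 71200 m / 0.632 m/s = 112700 s = 1.304 d.
k_d L₀/(k_2−k_d) = 0.395×7.75/(0.502−0.395) = 3.061/0.1070 = 28.61 mg/L.
e^(−k_d t) = e^(−0.395×1.304) = 0.5975; e^(−k_2 t) = e^(−0.502×1.304) = 0.5197.
D = 28.61 × (0.5975 − 0.5197) + 3.75 × 0.5197 = 2.226 + 1.949 = 4.175 mg/L.

D ≈ 4.17 mg/L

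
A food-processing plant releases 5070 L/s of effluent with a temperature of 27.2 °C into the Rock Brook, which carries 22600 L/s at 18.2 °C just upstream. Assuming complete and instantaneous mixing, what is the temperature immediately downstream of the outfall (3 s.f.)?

Flow-weighted mixing: C = (Q_r C_r + Q_w C_w)/(Q_r + Q_w)
= (22600×18.2 + 5070×27.2)/(22600 + 5070) = 549200/27670 = 19.85 °C.

19.8 °C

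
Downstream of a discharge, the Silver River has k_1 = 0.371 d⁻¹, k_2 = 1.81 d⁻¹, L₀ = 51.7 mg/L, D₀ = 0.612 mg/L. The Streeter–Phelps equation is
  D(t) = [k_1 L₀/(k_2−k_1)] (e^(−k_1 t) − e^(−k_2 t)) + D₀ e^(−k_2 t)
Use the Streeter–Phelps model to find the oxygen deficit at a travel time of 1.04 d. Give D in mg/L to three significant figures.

D ≈ 7.13 mg/L

k_1 L₀/(k_2−k_1) = 0.371×51.7/(1.81−0.371) = 19.18/1.439 = 13.33 mg/L.
e^(−k_1 t) = e^(−0.371×1.040) = 0.6799; e^(−k_2 t) = e^(−1.81×1.040) = 0.1522.
D = 13.33 × (0.6799 − 0.1522) + 0.612 × 0.1522 = 7.033 + 0.09316 = 7.126 mg/L.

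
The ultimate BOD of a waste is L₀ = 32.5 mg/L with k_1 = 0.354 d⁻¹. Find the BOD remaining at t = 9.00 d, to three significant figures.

L ≈ 1.34 mg/L

L_t = L₀ e^(−k_1 t) = 32.5 × e^(−0.354×9.00) = 32.5 × 0.04134 = 1.343 mg/L.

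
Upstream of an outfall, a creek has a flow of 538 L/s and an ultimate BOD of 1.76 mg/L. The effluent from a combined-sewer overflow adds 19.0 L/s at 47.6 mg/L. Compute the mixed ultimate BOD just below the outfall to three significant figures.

3.32 mg/L

Flow-weighted mixing: C = (Q_r C_r + Q_w C_w)/(Q_r + Q_w)
= (538×1.76 + 19.0×47.6)/(538 + 19.0) = 1851/557.0 = 3.324 mg/L.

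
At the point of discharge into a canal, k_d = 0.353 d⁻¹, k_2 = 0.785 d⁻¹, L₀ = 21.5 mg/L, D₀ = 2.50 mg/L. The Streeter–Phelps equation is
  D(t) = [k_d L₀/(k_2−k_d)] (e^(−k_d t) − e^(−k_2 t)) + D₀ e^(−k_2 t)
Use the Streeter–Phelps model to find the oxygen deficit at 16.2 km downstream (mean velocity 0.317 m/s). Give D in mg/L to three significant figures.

Travel time t = x/v = 16.2 km / (0.317 m/s) = 16200 m / 0.317 m/s = 51100 s = 0.5915 d.
k_d L₀/(k_2−k_d) = 0.353×21.5/(0.785−0.353) = 7.589/0.4320 = 17.57 mg/L.
e^(−k_d t) = e^(−0.353×0.5915) = 0.8116; e^(−k_2 t) = e^(−0.785×0.5915) = 0.6286.
D = 17.57 × (0.8116 − 0.6286) + 2.50 × 0.6286 = 3.215 + 1.571 = 4.786 mg/L.

D ≈ 4.79 mg/L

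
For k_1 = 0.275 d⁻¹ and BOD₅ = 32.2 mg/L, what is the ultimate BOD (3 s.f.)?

L₀ ≈ 43.1 mg/L

BOD₅ = L₀(1 − e^(−5k_1)) ⇒ L₀ = BOD₅ / (1 − e^(−5×0.275))
= 32.2 / (1 − 0.2528) = 32.2 / 0.7472 = 43.10 mg/L.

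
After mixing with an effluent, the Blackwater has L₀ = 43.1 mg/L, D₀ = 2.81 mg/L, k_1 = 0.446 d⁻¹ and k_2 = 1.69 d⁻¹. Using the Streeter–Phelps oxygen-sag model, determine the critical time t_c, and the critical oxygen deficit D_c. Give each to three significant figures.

t_c = [1/(k_2−k_1)] ln[(k_2/k_1)(1 − D₀(k_2−k_1)/(k_1 L₀))]
= [1/(1.69−0.446)] ln[(1.69/0.446)(1 − 2.81×1.244/(0.446×43.1))]
= (1/1.244) ln[3.789 × 0.8181] = 0.8039 × ln(3.100) = 0.8039 × 1.131 = 0.9095 d.
L(t_c) = L₀ e^(−k_1 t_c) = 43.1 × 0.6665 = 28.73 mg/L, and at the critical point k_2 D_c = k_1 L, so D_c = (0.446/1.69) × 28.73 = 7.581 mg/L.

t_c ≈ 0.910 d; D_c ≈ 7.58 mg/L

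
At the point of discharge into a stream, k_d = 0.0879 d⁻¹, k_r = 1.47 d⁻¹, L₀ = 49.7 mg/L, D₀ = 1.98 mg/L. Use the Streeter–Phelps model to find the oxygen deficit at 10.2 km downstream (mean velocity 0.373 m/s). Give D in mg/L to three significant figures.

D ≈ 2.33 mg/L

Travel time t = x/v = 10.2 km / (0.373 m/s) = 10200 m / 0.373 m/s = 27350 s = 0.3165 d.
k_d L₀/(k_r−k_d) = 0.0879×49.7/(1.47−0.0879) = 4.369/1.382 = 3.161 mg/L.
e^(−k_d t) = e^(−0.0879×0.3165) = 0.9726; e^(−k_r t) = e^(−1.47×0.3165) = 0.6280.
D = 3.161 × (0.9726 − 0.6280) + 1.98 × 0.6280 = 1.089 + 1.243 = 2.333 mg/L.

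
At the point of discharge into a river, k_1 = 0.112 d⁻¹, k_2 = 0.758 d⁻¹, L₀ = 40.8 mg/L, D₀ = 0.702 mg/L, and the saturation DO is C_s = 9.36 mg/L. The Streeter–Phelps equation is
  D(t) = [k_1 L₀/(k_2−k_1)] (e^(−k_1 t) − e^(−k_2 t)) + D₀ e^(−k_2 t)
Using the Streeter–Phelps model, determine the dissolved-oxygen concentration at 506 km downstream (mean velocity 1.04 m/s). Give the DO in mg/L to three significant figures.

Travel time t = x/v = 506 km / (1.04 m/s) = 506000 m / 1.04 m/s = 486500 s = 5.631 d.
k_1 L₀/(k_2−k_1) = 0.112×40.8/(0.758−0.112) = 4.570/0.6460 = 7.074 mg/L.
e^(−k_1 t) = e^(−0.112×5.631) = 0.5322; e^(−k_2 t) = e^(−0.758×5.631) = 0.01400.
D = 7.074 × (0.5322 − 0.01400) + 0.702 × 0.01400 = 3.666 + 0.009830 = 3.676 mg/L.
DO = C_s − D = 9.36 − 3.676 = 5.684 mg/L.

DO ≈ 5.68 mg/L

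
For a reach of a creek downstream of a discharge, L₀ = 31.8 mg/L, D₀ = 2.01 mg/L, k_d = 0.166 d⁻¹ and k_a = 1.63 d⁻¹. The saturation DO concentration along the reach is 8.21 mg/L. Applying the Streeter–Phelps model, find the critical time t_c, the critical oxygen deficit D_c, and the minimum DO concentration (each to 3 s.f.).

At the critical point dD/dt = 0, so k_d L₀ e^(−k_d t) = k_a D. Substituting D(t) from the Streeter–Phelps equation and solving for t gives
t_c = ln[(k_a/k_d)(1 − D₀(k_a−k_d)/(k_d L₀))] / (k_a−k_d).
Here k_a−k_d = 1.464 d⁻¹ and 1 − D₀(k_a−k_d)/(k_d L₀) = 1 − 2.01×1.464/(0.166×31.8) = 0.4426, so
t_c = ln(9.819 × 0.4426) / 1.464 = 1.469 / 1.464 = 1.004 d.
D_c = (k_d/k_a) L₀ e^(−k_d t_c) = (0.166/1.63) × 31.8 × e^(−0.166×1.004) = 0.1018 × 31.8 × 0.8466 = 2.742 mg/L.
Minimum DO = C_s − D_c = 8.21 − 2.742 = 5.468 mg/L.

t_c ≈ 1.00 d; D_c ≈ 2.74 mg/L; min DO ≈ 5.47 mg/L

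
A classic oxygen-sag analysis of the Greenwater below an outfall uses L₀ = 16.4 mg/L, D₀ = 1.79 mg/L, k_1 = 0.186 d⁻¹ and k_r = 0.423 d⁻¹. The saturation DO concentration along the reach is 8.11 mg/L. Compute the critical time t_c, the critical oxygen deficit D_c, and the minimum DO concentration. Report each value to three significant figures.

t_c ≈ 2.83 d; D_c ≈ 4.26 mg/L; min DO ≈ 3.85 mg/L

At the critical point dD/dt = 0, so k_1 L₀ e^(−k_1 t) = k_r D. Substituting D(t) from the Streeter–Phelps equation and solving for t gives
t_c = ln[(k_r/k_1)(1 − D₀(k_r−k_1)/(k_1 L₀))] / (k_r−k_1).
Here k_r−k_1 = 0.2370 d⁻¹ and 1 − D₀(k_r−k_1)/(k_1 L₀) = 1 − 1.79×0.2370/(0.186×16.4) = 0.8609, so
t_c = ln(2.274 × 0.8609) / 0.2370 = 0.6719 / 0.2370 = 2.835 d.
D_c = (k_1/k_r) L₀ e^(−k_1 t_c) = (0.186/0.423) × 16.4 × e^(−0.186×2.835) = 0.4397 × 16.4 × 0.5902 = 4.256 mg/L.
Minimum DO = C_s − D_c = 8.11 − 4.256 = 3.854 mg/L.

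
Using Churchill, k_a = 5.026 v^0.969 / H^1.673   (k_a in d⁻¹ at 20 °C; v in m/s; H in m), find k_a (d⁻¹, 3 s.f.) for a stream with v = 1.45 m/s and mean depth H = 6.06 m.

k_a ≈ 0.354 d⁻¹

k_a = 5.026 × 1.45^0.969 / 6.06^1.673 = 5.026 × 1.433 / 20.37 = 0.3536 d⁻¹.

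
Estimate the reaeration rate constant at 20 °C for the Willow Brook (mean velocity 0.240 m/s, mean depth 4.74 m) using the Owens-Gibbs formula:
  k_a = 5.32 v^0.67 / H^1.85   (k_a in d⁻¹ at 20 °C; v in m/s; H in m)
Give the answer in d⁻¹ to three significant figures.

k_a ≈ 0.115 d⁻¹

k_a = 5.32 × 0.240^0.67 / 4.74^1.85 = 5.32 × 0.3844 / 17.79 = 0.1149 d⁻¹.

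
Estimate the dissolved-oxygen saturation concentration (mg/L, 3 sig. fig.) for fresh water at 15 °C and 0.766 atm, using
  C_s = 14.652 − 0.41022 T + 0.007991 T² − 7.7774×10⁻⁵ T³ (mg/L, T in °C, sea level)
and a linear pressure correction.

C_s ≈ 7.69 mg/L

At sea level: C_s = 14.652 − 0.41022×15 + 0.007991×15² − 7.7774×10⁻⁵×15³ = 10.03 mg/L.
Pressure correction: C_s' = 10.03 × 0.766 = 7.686 mg/L.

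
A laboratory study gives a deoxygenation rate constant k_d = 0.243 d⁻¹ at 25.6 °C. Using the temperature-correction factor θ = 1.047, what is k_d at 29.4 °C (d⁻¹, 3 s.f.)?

k_d(T₂) = k_d(T₁) · θ^(T₂−T₁) = 0.243 × 1.047^(29.4−25.6)
= 0.243 × 1.047^3.80 = 0.243 × 1.191 = 0.2893 d⁻¹.

k_d ≈ 0.289 d⁻¹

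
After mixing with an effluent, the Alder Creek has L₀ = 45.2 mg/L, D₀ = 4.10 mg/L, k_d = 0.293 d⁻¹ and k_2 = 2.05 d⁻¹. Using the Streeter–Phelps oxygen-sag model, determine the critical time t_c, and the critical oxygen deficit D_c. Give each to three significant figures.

t_c = [1/(k_2−k_d)] ln[(k_2/k_d)(1 − D₀(k_2−k_d)/(k_d L₀))]
= [1/(2.05−0.293)] ln[(2.05/0.293)(1 − 4.10×1.757/(0.293×45.2))]
= (1/1.757) ln[6.997 × 0.4561] = 0.5692 × ln(3.191) = 0.5692 × 1.160 = 0.6604 d.
D_c = (k_d/k_2) L₀ e^(−k_d t_c) = (0.293/2.05) × 45.2 × e^(−0.293×0.6604) = 0.1429 × 45.2 × 0.8241 = 5.324 mg/L.

t_c ≈ 0.660 d; D_c ≈ 5.32 mg/L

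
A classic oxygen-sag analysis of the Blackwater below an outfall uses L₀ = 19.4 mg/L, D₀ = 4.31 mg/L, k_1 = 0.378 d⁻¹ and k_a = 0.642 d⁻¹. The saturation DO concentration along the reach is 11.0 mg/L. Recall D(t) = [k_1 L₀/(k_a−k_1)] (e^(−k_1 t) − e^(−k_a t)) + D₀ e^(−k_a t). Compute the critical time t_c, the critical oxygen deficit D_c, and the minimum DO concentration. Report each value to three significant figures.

t_c = [1/(k_a−k_1)] ln[(k_a/k_1)(1 − D₀(k_a−k_1)/(k_1 L₀))]
= [1/(0.642−0.378)] ln[(0.642/0.378)(1 − 4.31×0.2640/(0.378×19.4))]
= (1/0.2640) ln[1.698 × 0.8448] = 3.788 × ln(1.435) = 3.788 × 0.3611 = 1.368 d.
D_c = (k_1/k_a) L₀ e^(−k_1 t_c) = (0.378/0.642) × 19.4 × e^(−0.378×1.368) = 0.5888 × 19.4 × 0.5963 = 6.811 mg/L.
Minimum DO = C_s − D_c = 11.0 − 6.811 = 4.189 mg/L.

t_c ≈ 1.37 d; D_c ≈ 6.81 mg/L; min DO ≈ 4.19 mg/L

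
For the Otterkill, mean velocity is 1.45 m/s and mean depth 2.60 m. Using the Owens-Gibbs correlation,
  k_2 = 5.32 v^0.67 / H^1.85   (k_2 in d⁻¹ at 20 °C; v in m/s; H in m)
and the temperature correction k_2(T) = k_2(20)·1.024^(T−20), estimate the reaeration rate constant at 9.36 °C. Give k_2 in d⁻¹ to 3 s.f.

k_2 ≈ 0.905 d⁻¹

k_2(20) = 5.32 × 1.45^0.67 / 2.60^1.85 = 5.32 × 1.283 / 5.857 = 1.165 d⁻¹.
k_2(9.36) = 1.165 × 1.024^(9.36−20) = 1.165 × 0.7770 = 0.9052 d⁻¹.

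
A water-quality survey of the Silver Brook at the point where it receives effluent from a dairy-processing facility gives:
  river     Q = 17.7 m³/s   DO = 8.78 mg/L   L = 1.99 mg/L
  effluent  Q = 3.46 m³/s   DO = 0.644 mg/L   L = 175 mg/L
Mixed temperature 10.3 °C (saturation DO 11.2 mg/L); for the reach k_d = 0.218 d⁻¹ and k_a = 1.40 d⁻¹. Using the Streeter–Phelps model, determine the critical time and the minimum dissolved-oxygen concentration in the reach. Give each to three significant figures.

Mixed DO = (17.7×8.78 + 3.46×0.644)/(17.7+3.46) = 157.6/21.16 = 7.450 mg/L.
Mixed L₀ = (17.7×1.99 + 3.46×175)/(21.16) = 640.7/21.16 = 30.28 mg/L.
Initial deficit D₀ = C_s − DO₀ = 11.2 − 7.450 = 3.750 mg/L.
t_c = (1/1.182) ln[(1.40/0.218)(1 − 3.750×1.182/(0.218×30.28))] = 0.8460 × ln(2.109) = 0.6314 d.
D_c = (0.218/1.40) × 30.28 × e^(−0.218×0.6314) = 0.1557 × 30.28 × 0.8714 = 4.109 mg/L.
Minimum DO = 11.2 − 4.109 = 7.091 mg/L.

t_c ≈ 0.631 d; minimum DO ≈ 7.09 mg/L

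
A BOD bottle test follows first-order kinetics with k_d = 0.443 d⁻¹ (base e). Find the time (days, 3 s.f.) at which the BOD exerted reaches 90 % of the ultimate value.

t ≈ 5.20 d

y/L₀ = 1 − e^(−k_d t) = 0.90 ⇒ e^(−k_d t) = 0.100
t = −ln(0.100) / 0.443 = 2.303 / 0.443 = 5.198 d.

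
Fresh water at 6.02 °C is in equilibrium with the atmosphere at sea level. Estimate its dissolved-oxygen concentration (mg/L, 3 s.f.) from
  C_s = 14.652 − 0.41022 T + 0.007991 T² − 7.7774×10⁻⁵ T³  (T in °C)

C_s ≈ 12.5 mg/L

C_s = 14.652 − 0.41022×6.02 + 0.007991×6.02² − 7.7774×10⁻⁵×6.02³ = 12.46 mg/L.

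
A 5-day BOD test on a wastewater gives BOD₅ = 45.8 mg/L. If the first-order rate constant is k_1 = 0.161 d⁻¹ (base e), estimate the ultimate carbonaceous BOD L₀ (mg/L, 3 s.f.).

BOD₅ = L₀(1 − e^(−5k_1)) ⇒ L₀ = BOD₅ / (1 − e^(−5×0.161))
= 45.8 / (1 − 0.4471) = 45.8 / 0.5529 = 82.83 mg/L.

L₀ ≈ 82.8 mg/L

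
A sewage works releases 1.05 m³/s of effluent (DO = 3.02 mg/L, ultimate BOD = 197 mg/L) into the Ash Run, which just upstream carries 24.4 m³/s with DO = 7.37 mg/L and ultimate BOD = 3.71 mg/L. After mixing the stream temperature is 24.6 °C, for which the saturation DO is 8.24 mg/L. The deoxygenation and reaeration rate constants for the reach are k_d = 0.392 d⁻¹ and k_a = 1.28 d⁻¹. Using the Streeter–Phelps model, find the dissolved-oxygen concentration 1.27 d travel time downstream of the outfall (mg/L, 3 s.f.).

DO ≈ 5.91 mg/L

Mixed DO = (24.4×7.37 + 1.05×3.02)/(24.4+1.05) = 183.0/25.45 = 7.191 mg/L.
Mixed L₀ = (24.4×3.71 + 1.05×197)/(25.45) = 297.4/25.45 = 11.68 mg/L.
Initial deficit D₀ = C_s − DO₀ = 8.24 − 7.191 = 1.049 mg/L.
D(1.27) = [0.392×11.68/(1.28−0.392)](e^(−0.392×1.27) − e^(−1.28×1.27)) + 1.049 e^(−1.28×1.27)
= 5.158 × (0.6078 − 0.1968) + 1.049 × 0.1968 = 2.327 mg/L.
DO = 8.24 − 2.327 = 5.913 mg/L.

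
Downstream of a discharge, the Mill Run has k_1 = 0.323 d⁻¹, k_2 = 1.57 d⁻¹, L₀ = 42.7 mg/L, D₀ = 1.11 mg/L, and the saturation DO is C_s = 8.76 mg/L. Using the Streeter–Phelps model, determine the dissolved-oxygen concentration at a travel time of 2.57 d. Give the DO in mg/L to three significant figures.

k_1 L₀/(k_2−k_1) = 0.323×42.7/(1.57−0.323) = 13.79/1.247 = 11.06 mg/L.
e^(−k_1 t) = e^(−0.323×2.570) = 0.4360; e^(−k_2 t) = e^(−1.57×2.570) = 0.01769.
D = 11.06 × (0.4360 − 0.01769) + 1.11 × 0.01769 = 4.627 + 0.01963 = 4.646 mg/L.
DO = C_s − D = 8.76 − 4.646 = 4.114 mg/L.

DO ≈ 4.11 mg/L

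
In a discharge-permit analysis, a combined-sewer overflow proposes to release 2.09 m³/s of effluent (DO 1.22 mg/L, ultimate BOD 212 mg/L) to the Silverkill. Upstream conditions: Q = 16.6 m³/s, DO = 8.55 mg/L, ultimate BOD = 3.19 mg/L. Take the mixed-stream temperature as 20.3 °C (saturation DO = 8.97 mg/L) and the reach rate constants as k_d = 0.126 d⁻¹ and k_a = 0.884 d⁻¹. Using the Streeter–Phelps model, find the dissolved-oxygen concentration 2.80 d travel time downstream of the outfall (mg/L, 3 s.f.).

Mixed DO = (16.6×8.55 + 2.09×1.22)/(16.6+2.09) = 144.5/18.69 = 7.730 mg/L.
Mixed L₀ = (16.6×3.19 + 2.09×212)/(18.69) = 496.0/18.69 = 26.54 mg/L.
Initial deficit D₀ = C_s − DO₀ = 8.97 − 7.730 = 1.240 mg/L.
D(2.80) = [0.126×26.54/(0.884−0.126)](e^(−0.126×2.80) − e^(−0.884×2.80)) + 1.240 e^(−0.884×2.80)
= 4.412 × (0.7027 − 0.08415) + 1.240 × 0.08415 = 2.833 mg/L.
DO = 8.97 − 2.833 = 6.137 mg/L.

DO ≈ 6.14 mg/L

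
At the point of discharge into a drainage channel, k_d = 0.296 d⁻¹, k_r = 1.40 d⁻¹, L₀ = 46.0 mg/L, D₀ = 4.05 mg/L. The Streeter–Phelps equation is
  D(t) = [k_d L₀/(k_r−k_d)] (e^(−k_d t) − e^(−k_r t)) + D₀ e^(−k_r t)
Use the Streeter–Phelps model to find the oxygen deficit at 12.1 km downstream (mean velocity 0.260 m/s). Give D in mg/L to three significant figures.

D ≈ 6.62 mg/L

Travel time t = x/v = 12.1 km / (0.260 m/s) = 12100 m / 0.260 m/s = 46540 s = 0.5386 d.
k_d L₀/(k_r−k_d) = 0.296×46.0/(1.40−0.296) = 13.62/1.104 = 12.33 mg/L.
e^(−k_d t) = e^(−0.296×0.5386) = 0.8526; e^(−k_r t) = e^(−1.40×0.5386) = 0.4704.
D = 12.33 × (0.8526 − 0.4704) + 4.05 × 0.4704 = 4.714 + 1.905 = 6.619 mg/L.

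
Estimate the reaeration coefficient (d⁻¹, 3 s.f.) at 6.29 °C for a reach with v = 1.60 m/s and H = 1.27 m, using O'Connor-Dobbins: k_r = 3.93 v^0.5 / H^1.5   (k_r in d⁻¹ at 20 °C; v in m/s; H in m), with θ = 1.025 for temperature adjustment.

k_r ≈ 2.48 d⁻¹

k_r(20) = 3.93 × 1.60^0.5 / 1.27^1.5 = 3.93 × 1.265 / 1.431 = 3.473 d⁻¹.
k_r(6.29) = 3.473 × 1.025^(6.29−20) = 3.473 × 0.7128 = 2.476 d⁻¹.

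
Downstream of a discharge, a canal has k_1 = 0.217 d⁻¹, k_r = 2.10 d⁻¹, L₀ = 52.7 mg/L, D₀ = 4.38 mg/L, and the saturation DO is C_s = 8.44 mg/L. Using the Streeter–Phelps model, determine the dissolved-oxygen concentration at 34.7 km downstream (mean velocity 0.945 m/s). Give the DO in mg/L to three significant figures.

DO ≈ 3.60 mg/L

Travel time t = x/v = 34.7 km / (0.945 m/s) = 34700 m / 0.945 m/s = 36720 s = 0.4250 d.
k_1 L₀/(k_r−k_1) = 0.217×52.7/(2.10−0.217) = 11.44/1.883 = 6.073 mg/L.
e^(−k_1 t) = e^(−0.217×0.4250) = 0.9119; e^(−k_r t) = e^(−2.10×0.4250) = 0.4096.
D = 6.073 × (0.9119 − 0.4096) + 4.38 × 0.4096 = 3.050 + 1.794 = 4.845 mg/L.
DO = C_s − D = 8.44 − 4.845 = 3.595 mg/L.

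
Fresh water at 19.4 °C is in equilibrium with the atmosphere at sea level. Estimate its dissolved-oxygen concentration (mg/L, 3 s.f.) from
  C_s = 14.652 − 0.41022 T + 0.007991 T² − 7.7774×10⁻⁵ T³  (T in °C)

C_s = 14.652 − 0.41022×19.4 + 0.007991×19.4² − 7.7774×10⁻⁵×19.4³ = 9.133 mg/L.

C_s ≈ 9.13 mg/L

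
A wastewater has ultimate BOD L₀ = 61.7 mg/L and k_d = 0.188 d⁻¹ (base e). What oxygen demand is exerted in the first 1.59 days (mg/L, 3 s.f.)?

y_t = L₀(1 − e^(−k_d t)) = 61.7 × (1 − e^(−0.188×1.59))
= 61.7 × (1 − 0.7416) = 61.7 × 0.2584 = 15.94 mg/L.

y ≈ 15.9 mg/L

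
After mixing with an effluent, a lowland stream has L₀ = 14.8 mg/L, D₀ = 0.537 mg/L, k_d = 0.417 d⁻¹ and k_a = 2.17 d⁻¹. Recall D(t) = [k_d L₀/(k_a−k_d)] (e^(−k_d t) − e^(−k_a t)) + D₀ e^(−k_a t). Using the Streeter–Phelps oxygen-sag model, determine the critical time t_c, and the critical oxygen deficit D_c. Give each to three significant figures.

t_c ≈ 0.846 d; D_c ≈ 2.00 mg/L

At the critical point dD/dt = 0, so k_d L₀ e^(−k_d t) = k_a D. Substituting D(t) from the Streeter–Phelps equation and solving for t gives
t_c = ln[(k_a/k_d)(1 − D₀(k_a−k_d)/(k_d L₀))] / (k_a−k_d).
Here k_a−k_d = 1.753 d⁻¹ and 1 − D₀(k_a−k_d)/(k_d L₀) = 1 − 0.537×1.753/(0.417×14.8) = 0.8475, so
t_c = ln(5.204 × 0.8475) / 1.753 = 1.484 / 1.753 = 0.8465 d.
L(t_c) = L₀ e^(−k_d t_c) = 14.8 × 0.7026 = 10.40 mg/L, and at the critical point k_a D_c = k_d L, so D_c = (0.417/2.17) × 10.40 = 1.998 mg/L.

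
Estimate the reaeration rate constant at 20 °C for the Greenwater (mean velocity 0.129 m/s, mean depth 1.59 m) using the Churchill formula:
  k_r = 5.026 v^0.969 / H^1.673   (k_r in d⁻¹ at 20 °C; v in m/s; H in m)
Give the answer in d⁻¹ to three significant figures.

k_r ≈ 0.318 d⁻¹

k_r = 5.026 × 0.129^0.969 / 1.59^1.673 = 5.026 × 0.1375 / 2.172 = 0.3180 d⁻¹.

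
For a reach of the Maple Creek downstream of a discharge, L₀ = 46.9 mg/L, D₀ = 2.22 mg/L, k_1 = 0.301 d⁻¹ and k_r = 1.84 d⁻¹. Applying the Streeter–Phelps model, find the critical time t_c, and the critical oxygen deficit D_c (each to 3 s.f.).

t_c ≈ 0.996 d; D_c ≈ 5.68 mg/L

With k_r/k_1 = 6.113 and 1 − D₀(k_r−k_1)/(k_1 L₀) = 0.7580,
t_c = ln(6.113 × 0.7580) / (1.84 − 0.301) = ln(4.633) / 1.539 = 1.533/1.539 = 0.9963 d.
D_c = (k_1/k_r) L₀ e^(−k_1 t_c) = (0.301/1.84) × 46.9 × e^(−0.301×0.9963) = 0.1636 × 46.9 × 0.7409 = 5.684 mg/L.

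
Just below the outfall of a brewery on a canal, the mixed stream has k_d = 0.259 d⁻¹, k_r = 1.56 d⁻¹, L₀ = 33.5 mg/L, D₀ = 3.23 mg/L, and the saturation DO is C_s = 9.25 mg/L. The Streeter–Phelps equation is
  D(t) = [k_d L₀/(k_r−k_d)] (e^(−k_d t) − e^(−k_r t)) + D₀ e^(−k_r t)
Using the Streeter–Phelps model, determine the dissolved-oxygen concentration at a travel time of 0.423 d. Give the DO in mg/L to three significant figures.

DO ≈ 5.05 mg/L

k_d L₀/(k_r−k_d) = 0.259×33.5/(1.56−0.259) = 8.677/1.301 = 6.669 mg/L.
e^(−k_d t) = e^(−0.259×0.4230) = 0.8962; e^(−k_r t) = e^(−1.56×0.4230) = 0.5169.
D = 6.669 × (0.8962 − 0.5169) + 3.23 × 0.5169 = 2.530 + 1.670 = 4.199 mg/L.
DO = C_s − D = 9.25 − 4.199 = 5.051 mg/L.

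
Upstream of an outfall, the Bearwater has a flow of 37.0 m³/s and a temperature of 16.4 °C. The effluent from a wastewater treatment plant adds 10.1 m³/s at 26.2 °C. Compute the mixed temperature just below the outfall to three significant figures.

18.5 °C

Flow-weighted mixing: C = (Q_r C_r + Q_w C_w)/(Q_r + Q_w)
= (37.0×16.4 + 10.1×26.2)/(37.0 + 10.1) = 871.4/47.10 = 18.50 °C.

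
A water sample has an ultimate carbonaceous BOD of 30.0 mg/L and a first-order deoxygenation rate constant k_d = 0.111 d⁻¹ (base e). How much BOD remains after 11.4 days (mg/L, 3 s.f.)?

L ≈ 8.46 mg/L

L_t = L₀ e^(−k_d t) = 30.0 × e^(−0.111×11.4) = 30.0 × 0.2821 = 8.464 mg/L.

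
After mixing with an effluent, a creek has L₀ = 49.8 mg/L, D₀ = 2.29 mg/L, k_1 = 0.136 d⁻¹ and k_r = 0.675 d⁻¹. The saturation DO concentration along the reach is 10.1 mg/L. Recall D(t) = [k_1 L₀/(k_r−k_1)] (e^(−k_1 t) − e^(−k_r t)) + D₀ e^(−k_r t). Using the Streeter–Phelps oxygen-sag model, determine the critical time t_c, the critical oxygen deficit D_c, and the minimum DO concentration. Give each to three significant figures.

t_c ≈ 2.60 d; D_c ≈ 7.05 mg/L; min DO ≈ 3.05 mg/L

With k_r/k_1 = 4.963 and 1 − D₀(k_r−k_1)/(k_1 L₀) = 0.8178,
t_c = ln(4.963 × 0.8178) / (0.675 − 0.136) = ln(4.059) / 0.5390 = 1.401/0.5390 = 2.599 d.
D_c = (k_1/k_r) L₀ e^(−k_1 t_c) = (0.136/0.675) × 49.8 × e^(−0.136×2.599) = 0.2015 × 49.8 × 0.7023 = 7.046 mg/L.
Minimum DO = C_s − D_c = 10.1 − 7.046 = 3.054 mg/L.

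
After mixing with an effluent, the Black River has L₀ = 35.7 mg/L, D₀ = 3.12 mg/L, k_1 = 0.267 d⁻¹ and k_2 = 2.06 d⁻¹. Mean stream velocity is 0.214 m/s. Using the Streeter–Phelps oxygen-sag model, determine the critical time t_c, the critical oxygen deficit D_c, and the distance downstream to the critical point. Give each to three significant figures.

With k_2/k_1 = 7.715 and 1 − D₀(k_2−k_1)/(k_1 L₀) = 0.4131,
t_c = ln(7.715 × 0.4131) / (2.06 − 0.267) = ln(3.187) / 1.793 = 1.159/1.793 = 0.6465 d.
L(t_c) = L₀ e^(−k_1 t_c) = 35.7 × 0.8415 = 30.04 mg/L, and at the critical point k_2 D_c = k_1 L, so D_c = (0.267/2.06) × 30.04 = 3.894 mg/L.
x_c = v t_c = 0.214 m/s × 0.6465 d × 86400 s/d = 11950 m ≈ 12.0 km.

t_c ≈ 0.647 d; D_c ≈ 3.89 mg/L; x_c ≈ 12.0 km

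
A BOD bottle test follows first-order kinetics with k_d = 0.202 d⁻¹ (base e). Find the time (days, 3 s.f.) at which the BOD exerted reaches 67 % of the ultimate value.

y/L₀ = 1 − e^(−k_d t) = 0.67 ⇒ e^(−k_d t) = 0.330
t = −ln(0.330) / 0.202 = 1.109 / 0.202 = 5.488 d.

t ≈ 5.49 d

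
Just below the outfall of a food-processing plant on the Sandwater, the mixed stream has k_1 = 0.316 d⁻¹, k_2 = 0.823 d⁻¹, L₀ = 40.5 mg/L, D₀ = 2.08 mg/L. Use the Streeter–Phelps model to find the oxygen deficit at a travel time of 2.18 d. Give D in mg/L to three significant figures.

D ≈ 8.82 mg/L

k_1 L₀/(k_2−k_1) = 0.316×40.5/(0.823−0.316) = 12.80/0.5070 = 25.24 mg/L.
e^(−k_1 t) = e^(−0.316×2.180) = 0.5021; e^(−k_2 t) = e^(−0.823×2.180) = 0.1663.
D = 25.24 × (0.5021 − 0.1663) + 2.08 × 0.1663 = 8.478 + 0.3458 = 8.824 mg/L.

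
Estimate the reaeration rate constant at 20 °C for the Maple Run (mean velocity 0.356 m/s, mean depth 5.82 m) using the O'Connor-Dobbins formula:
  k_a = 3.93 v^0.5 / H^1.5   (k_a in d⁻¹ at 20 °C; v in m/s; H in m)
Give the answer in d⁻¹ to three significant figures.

k_a = 3.93 × 0.356^0.5 / 5.82^1.5 = 3.93 × 0.5967 / 14.04 = 0.1670 d⁻¹.

k_a ≈ 0.167 d⁻¹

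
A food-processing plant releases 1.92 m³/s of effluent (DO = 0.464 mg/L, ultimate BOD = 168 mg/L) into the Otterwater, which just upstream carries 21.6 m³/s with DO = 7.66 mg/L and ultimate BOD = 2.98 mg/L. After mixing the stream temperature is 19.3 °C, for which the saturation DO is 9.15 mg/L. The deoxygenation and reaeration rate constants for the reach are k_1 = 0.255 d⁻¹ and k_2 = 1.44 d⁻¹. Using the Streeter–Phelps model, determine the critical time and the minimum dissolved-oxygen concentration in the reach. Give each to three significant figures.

Mixed DO = (21.6×7.66 + 1.92×0.464)/(21.6+1.92) = 166.3/23.52 = 7.073 mg/L.
Mixed L₀ = (21.6×2.98 + 1.92×168)/(23.52) = 386.9/23.52 = 16.45 mg/L.
Initial deficit D₀ = C_s − DO₀ = 9.15 − 7.073 = 2.077 mg/L.
t_c = (1/1.185) ln[(1.44/0.255)(1 − 2.077×1.185/(0.255×16.45))] = 0.8439 × ln(2.333) = 0.7150 d.
D_c = (0.255/1.44) × 16.45 × e^(−0.255×0.7150) = 0.1771 × 16.45 × 0.8333 = 2.428 mg/L.
Minimum DO = 9.15 − 2.428 = 6.722 mg/L.

t_c ≈ 0.715 d; minimum DO ≈ 6.72 mg/L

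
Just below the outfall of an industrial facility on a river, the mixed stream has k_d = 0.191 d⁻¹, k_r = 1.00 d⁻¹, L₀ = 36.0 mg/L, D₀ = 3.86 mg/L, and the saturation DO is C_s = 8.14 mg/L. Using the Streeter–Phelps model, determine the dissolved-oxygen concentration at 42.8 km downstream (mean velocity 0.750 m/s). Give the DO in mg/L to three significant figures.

DO ≈ 3.04 mg/L

Travel time t = x/v = 42.8 km / (0.750 m/s) = 42800 m / 0.750 m/s = 57070 s = 0.6605 d.
k_d L₀/(k_r−k_d) = 0.191×36.0/(1.00−0.191) = 6.876/0.8090 = 8.499 mg/L.
e^(−k_d t) = e^(−0.191×0.6605) = 0.8815; e^(−k_r t) = e^(−1.00×0.6605) = 0.5166.
D = 8.499 × (0.8815 − 0.5166) + 3.86 × 0.5166 = 3.101 + 1.994 = 5.095 mg/L.
DO = C_s − D = 8.14 − 5.095 = 3.045 mg/L.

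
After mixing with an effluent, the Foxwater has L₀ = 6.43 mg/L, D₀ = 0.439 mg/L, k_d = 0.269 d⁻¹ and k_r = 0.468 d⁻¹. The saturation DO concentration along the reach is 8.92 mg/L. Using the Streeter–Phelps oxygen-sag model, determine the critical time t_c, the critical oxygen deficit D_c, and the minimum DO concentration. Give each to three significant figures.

t_c = [1/(k_r−k_d)] ln[(k_r/k_d)(1 − D₀(k_r−k_d)/(k_d L₀))]
= [1/(0.468−0.269)] ln[(0.468/0.269)(1 − 0.439×0.1990/(0.269×6.43))]
= (1/0.1990) ln[1.740 × 0.9495] = 5.025 × ln(1.652) = 5.025 × 0.5019 = 2.522 d.
L(t_c) = L₀ e^(−k_d t_c) = 6.43 × 0.5074 = 3.262 mg/L, and at the critical point k_r D_c = k_d L, so D_c = (0.269/0.468) × 3.262 = 1.875 mg/L.
Minimum DO = C_s − D_c = 8.92 − 1.875 = 7.045 mg/L.

t_c ≈ 2.52 d; D_c ≈ 1.88 mg/L; min DO ≈ 7.04 mg/L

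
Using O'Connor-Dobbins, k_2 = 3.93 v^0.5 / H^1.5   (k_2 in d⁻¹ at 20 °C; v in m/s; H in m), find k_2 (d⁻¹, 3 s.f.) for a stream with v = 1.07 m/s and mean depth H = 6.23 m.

k_2 ≈ 0.261 d⁻¹

k_2 = 3.93 × 1.07^0.5 / 6.23^1.5 = 3.93 × 1.034 / 15.55 = 0.2614 d⁻¹.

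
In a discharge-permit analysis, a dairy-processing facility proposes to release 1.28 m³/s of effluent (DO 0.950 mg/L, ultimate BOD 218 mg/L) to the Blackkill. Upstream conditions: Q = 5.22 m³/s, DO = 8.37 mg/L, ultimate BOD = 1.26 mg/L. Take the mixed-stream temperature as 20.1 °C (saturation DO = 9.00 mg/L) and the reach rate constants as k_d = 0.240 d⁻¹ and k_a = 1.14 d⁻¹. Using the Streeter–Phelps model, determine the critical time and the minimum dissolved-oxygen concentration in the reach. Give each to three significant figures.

Mixed DO = (5.22×8.37 + 1.28×0.950)/(5.22+1.28) = 44.91/6.500 = 6.909 mg/L.
Mixed L₀ = (5.22×1.26 + 1.28×218)/(6.500) = 285.6/6.500 = 43.94 mg/L.
Initial deficit D₀ = C_s − DO₀ = 9.00 − 6.909 = 2.091 mg/L.
t_c = (1/0.9000) ln[(1.14/0.240)(1 − 2.091×0.9000/(0.240×43.94))] = 1.111 × ln(3.902) = 1.513 d.
D_c = (0.240/1.14) × 43.94 × e^(−0.240×1.513) = 0.2105 × 43.94 × 0.6955 = 6.434 mg/L.
Minimum DO = 9.00 − 6.434 = 2.566 mg/L.

t_c ≈ 1.51 d; minimum DO ≈ 2.57 mg/L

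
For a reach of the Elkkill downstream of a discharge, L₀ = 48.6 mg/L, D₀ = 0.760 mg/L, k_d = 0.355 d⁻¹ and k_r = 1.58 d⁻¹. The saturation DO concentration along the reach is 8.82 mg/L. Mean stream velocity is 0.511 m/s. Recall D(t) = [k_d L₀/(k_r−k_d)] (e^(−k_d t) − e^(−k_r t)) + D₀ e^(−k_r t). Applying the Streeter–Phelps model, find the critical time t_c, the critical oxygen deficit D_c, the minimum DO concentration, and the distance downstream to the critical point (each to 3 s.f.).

With k_r/k_d = 4.451 and 1 − D₀(k_r−k_d)/(k_d L₀) = 0.9460,
t_c = ln(4.451 × 0.9460) / (1.58 − 0.355) = ln(4.211) / 1.225 = 1.438/1.225 = 1.174 d.
L(t_c) = L₀ e^(−k_d t_c) = 48.6 × 0.6593 = 32.04 mg/L, and at the critical point k_r D_c = k_d L, so D_c = (0.355/1.58) × 32.04 = 7.199 mg/L.
Minimum DO = C_s − D_c = 8.82 − 7.199 = 1.621 mg/L.
x_c = v t_c = 0.511 m/s × 1.174 d × 86400 s/d = 51810 m ≈ 51.8 km.

t_c ≈ 1.17 d; D_c ≈ 7.20 mg/L; min DO ≈ 1.62 mg/L; x_c ≈ 51.8 km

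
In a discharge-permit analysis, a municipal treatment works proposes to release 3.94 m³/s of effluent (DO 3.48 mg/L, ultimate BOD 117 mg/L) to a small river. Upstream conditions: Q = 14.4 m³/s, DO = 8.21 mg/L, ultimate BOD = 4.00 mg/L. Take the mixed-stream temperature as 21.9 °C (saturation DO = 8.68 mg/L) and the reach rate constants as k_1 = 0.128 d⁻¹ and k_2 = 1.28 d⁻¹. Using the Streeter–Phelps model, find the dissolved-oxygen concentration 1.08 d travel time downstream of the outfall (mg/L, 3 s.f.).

Mixed DO = (14.4×8.21 + 3.94×3.48)/(14.4+3.94) = 131.9/18.34 = 7.194 mg/L.
Mixed L₀ = (14.4×4.00 + 3.94×117)/(18.34) = 518.6/18.34 = 28.28 mg/L.
Initial deficit D₀ = C_s − DO₀ = 8.68 − 7.194 = 1.486 mg/L.
D(1.08) = [0.128×28.28/(1.28−0.128)](e^(−0.128×1.08) − e^(−1.28×1.08)) + 1.486 e^(−1.28×1.08)
= 3.142 × (0.8709 − 0.2510) + 1.486 × 0.2510 = 2.321 mg/L.
DO = 8.68 − 2.321 = 6.359 mg/L.

DO ≈ 6.36 mg/L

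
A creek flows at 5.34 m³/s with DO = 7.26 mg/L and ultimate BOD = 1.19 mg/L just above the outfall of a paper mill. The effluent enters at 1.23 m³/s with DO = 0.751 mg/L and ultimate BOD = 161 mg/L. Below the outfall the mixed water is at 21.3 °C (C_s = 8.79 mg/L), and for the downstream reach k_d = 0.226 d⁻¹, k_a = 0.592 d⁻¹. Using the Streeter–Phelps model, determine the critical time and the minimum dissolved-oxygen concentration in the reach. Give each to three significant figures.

Mixed DO = (5.34×7.26 + 1.23×0.751)/(5.34+1.23) = 39.69/6.570 = 6.041 mg/L.
Mixed L₀ = (5.34×1.19 + 1.23×161)/(6.570) = 204.4/6.570 = 31.11 mg/L.
Initial deficit D₀ = C_s − DO₀ = 8.79 − 6.041 = 2.749 mg/L.
t_c = (1/0.3660) ln[(0.592/0.226)(1 − 2.749×0.3660/(0.226×31.11))] = 2.732 × ln(2.245) = 2.209 d.
D_c = (0.226/0.592) × 31.11 × e^(−0.226×2.209) = 0.3818 × 31.11 × 0.6070 = 7.208 mg/L.
Minimum DO = 8.79 − 7.208 = 1.582 mg/L.

t_c ≈ 2.21 d; minimum DO ≈ 1.58 mg/L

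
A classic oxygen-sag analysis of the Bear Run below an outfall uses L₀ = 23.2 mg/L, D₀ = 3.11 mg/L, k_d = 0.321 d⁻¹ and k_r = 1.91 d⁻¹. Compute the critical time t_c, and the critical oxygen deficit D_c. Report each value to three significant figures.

At the critical point dD/dt = 0, so k_d L₀ e^(−k_d t) = k_r D. Substituting D(t) from the Streeter–Phelps equation and solving for t gives
t_c = ln[(k_r/k_d)(1 − D₀(k_r−k_d)/(k_d L₀))] / (k_r−k_d).
Here k_r−k_d = 1.589 d⁻¹ and 1 − D₀(k_r−k_d)/(k_d L₀) = 1 − 3.11×1.589/(0.321×23.2) = 0.3364, so
t_c = ln(5.950 × 0.3364) / 1.589 = 0.6940 / 1.589 = 0.4368 d.
D_c = (k_d/k_r) L₀ e^(−k_d t_c) = (0.321/1.91) × 23.2 × e^(−0.321×0.4368) = 0.1681 × 23.2 × 0.8692 = 3.389 mg/L.

t_c ≈ 0.437 d; D_c ≈ 3.39 mg/L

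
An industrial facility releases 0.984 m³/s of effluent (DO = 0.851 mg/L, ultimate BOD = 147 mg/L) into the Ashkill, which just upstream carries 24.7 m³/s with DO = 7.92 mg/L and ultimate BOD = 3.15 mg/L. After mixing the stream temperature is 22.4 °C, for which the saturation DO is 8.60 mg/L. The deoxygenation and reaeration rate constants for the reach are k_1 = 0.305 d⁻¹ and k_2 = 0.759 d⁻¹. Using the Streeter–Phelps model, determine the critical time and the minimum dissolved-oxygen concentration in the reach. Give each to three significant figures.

t_c ≈ 1.62 d; minimum DO ≈ 6.47 mg/L

Mixed DO = (24.7×7.92 + 0.984×0.851)/(24.7+0.984) = 196.5/25.68 = 7.649 mg/L.
Mixed L₀ = (24.7×3.15 + 0.984×147)/(25.68) = 222.5/25.68 = 8.661 mg/L.
Initial deficit D₀ = C_s − DO₀ = 8.60 − 7.649 = 0.9508 mg/L.
t_c = (1/0.4540) ln[(0.759/0.305)(1 − 0.9508×0.4540/(0.305×8.661))] = 2.203 × ln(2.082) = 1.615 d.
D_c = (0.305/0.759) × 8.661 × e^(−0.305×1.615) = 0.4018 × 8.661 × 0.6110 = 2.127 mg/L.
Minimum DO = 8.60 − 2.127 = 6.473 mg/L.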